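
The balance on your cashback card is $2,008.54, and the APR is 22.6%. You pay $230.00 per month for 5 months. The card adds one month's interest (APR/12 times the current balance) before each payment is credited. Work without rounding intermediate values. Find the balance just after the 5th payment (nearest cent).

$1,010.80

Monthly rate r = 22.6%/12 = 1.88333% = 0.0188333.
Each month: B ← B·(1+r) − $230.00.
Month 1: interest $37.83; balance after payment $1,816.37.
Month 2: interest $34.21; balance after payment $1,620.58.
Month 3: interest $30.52; balance after payment $1,421.10.
Month 4: interest $26.76; balance after payment $1,217.86.
Month 5: interest $22.94; balance after payment $1,010.80.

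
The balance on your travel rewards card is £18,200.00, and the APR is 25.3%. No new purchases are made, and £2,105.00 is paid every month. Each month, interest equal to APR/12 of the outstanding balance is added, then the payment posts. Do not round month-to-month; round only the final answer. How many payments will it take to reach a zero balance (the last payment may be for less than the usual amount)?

Monthly rate r = 25.3%/12 = 2.10833% = 0.0210833.
Recurrence: B ← B·(1+r) − £2,105.00.
Month 1: interest £383.72; balance after payment £16,478.72.
Month 2: interest £347.43; balance after payment £14,721.14.
Closed form: n = −ln(1 − rB₀/P)/ln(1+r) = −ln(0.81771)/ln(1.02108) ≈ 9.646, so the balance reaches zero during payment 10.

10 payments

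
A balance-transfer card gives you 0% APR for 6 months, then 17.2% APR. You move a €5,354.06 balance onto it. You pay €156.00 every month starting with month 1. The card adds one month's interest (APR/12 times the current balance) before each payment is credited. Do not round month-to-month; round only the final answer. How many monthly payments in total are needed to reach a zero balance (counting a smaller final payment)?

43 months

Promo months 1–6 at r₀ = 0%/12 = 0; months 7+ at r₁ = 17.2%/12 = 0.0143333.
After month 6 (no interest yet): B = €5,354.06 − 6·€156.00 = €4,418.06.
Then at r₁ with €156.00/mo: n₂ = −ln(1 − r₁·B/P)/ln(1+r₁) ≈ 36.59 → 37 more payments.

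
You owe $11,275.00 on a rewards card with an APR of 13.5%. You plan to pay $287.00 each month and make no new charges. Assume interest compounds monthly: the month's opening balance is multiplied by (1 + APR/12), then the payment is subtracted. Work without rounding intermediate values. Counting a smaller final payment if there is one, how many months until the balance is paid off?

53 months

Monthly rate r = 13.5%/12 = 1.125% = 0.01125.
Recurrence: B ← B·(1+r) − $287.00.
Month 1: interest $126.84; balance after payment $11,114.84.
Month 2: interest $125.04; balance after payment $10,952.89.
Closed form: n = −ln(1 − rB₀/P)/ln(1+r) = −ln(0.55804)/ln(1.01125) ≈ 52.143, so the balance reaches zero during payment 53.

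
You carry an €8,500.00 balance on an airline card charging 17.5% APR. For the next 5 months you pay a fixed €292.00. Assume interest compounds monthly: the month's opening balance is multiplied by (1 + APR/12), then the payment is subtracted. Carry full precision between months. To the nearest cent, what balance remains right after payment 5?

€7,634.93

Monthly rate r = 17.5%/12 = 1.45833% = 0.0145833.
Each month: B ← B·(1+r) − €292.00.
Month 1: interest €123.96; balance after payment €8,331.96.
Month 2: interest €121.51; balance after payment €8,161.47.
Month 3: interest €119.02; balance after payment €7,988.49.
Month 4: interest €116.50; balance after payment €7,812.99.
Month 5: interest €113.94; balance after payment €7,634.93.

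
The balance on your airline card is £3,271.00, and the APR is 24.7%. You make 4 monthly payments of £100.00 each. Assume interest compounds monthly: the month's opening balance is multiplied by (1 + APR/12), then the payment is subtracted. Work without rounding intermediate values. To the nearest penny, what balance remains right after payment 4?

Monthly rate r = 24.7%/12 = 2.05833% = 0.0205833.
Each month: B ← B·(1+r) − £100.00.
Month 1: interest £67.33; balance after payment £3,238.33.
Month 2: interest £66.66; balance after payment £3,204.98.
Month 3: interest £65.97; balance after payment £3,170.95.
Month 4: interest £65.27; balance after payment £3,136.22.

£3,136.22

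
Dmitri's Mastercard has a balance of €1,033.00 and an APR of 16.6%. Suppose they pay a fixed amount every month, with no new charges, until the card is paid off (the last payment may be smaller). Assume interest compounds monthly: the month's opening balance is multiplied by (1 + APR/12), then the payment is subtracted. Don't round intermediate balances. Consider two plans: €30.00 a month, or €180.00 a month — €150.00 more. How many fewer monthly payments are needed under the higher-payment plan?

41 fewer payments

Monthly rate r = 16.6%/12 = 1.38333% = 0.0138333.
At €30.00/mo: n = ⌈−ln(1 − rB₀/P)/ln(1+r)⌉ = 48 payments (last €2.59); total interest = total paid − €1,033.00 = €379.59.
At €180.00/mo: 7 payments (last €3.76); total interest €50.76.
Payments saved = 48 − 7 = 41.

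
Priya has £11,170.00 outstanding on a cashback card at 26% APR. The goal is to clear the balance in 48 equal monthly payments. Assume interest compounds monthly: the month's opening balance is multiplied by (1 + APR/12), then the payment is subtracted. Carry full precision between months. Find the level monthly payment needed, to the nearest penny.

£376.62

Monthly rate r = 26%/12 = 2.16667% = 0.0216667.
Level-payment amortization: P = B₀·r / (1 − (1+r)^(−n)) = 11170.00·0.0216667 / (1 − 1.02167^(−48)).
Denominator 1 − (1+r)^(−48) = 0.642597784.
P = 242.017 / 0.642597784 ≈ 376.62.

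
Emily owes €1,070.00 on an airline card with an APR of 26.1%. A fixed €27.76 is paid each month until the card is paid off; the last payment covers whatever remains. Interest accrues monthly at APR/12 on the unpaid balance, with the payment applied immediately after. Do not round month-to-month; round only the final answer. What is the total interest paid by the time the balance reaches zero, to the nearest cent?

Monthly rate r = 26.1%/12 = 2.175% = 0.02175.
Payoff takes n = ⌈−ln(1 − rB₀/P)/ln(1+r)⌉ = ⌈84.692⌉ = 85 payments; the last is €19.27.
Total paid = 84·€27.76 + €19.27 = €2,351.11.
Total interest = total paid − principal = €2,351.11 − €1,070.00 = €1,281.11.

€1,281.11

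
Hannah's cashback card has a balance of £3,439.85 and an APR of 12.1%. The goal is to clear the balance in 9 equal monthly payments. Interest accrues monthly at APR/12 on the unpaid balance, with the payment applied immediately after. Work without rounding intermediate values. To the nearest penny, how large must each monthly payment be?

Monthly rate r = 12.1%/12 = 1.00833% = 0.0100833.
Level-payment amortization: P = B₀·r / (1 − (1+r)^(−n)) = 3439.85·0.0100833 / (1 − 1.01008^(−9)).
Denominator 1 − (1+r)^(−9) = 0.086338861.
P = 34.6852 / 0.086338861 ≈ 401.73.

£401.73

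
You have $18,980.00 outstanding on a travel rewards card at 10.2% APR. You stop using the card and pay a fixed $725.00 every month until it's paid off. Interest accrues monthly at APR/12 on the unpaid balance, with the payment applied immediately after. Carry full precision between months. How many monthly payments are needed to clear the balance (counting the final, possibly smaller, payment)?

30 payments

Monthly rate r = 10.2%/12 = 0.85% = 0.0085.
Recurrence: B ← B·(1+r) − $725.00.
Month 1: interest $161.33; balance after payment $18,416.33.
Month 2: interest $156.54; balance after payment $17,847.87.
Closed form: n = −ln(1 − rB₀/P)/ln(1+r) = −ln(0.77748)/ln(1.0085) ≈ 29.738, so the balance reaches zero during payment 30.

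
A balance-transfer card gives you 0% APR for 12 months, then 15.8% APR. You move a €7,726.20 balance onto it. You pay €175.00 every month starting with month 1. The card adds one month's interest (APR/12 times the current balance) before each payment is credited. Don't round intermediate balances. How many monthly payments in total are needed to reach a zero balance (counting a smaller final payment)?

Promo months 1–12 at r₀ = 0%/12 = 0; months 13+ at r₁ = 15.8%/12 = 0.0131667.
After month 12 (no interest yet): B = €7,726.20 − 12·€175.00 = €5,626.20.
Then at r₁ with €175.00/mo: n₂ = −ln(1 − r₁·B/P)/ln(1+r₁) ≈ 42.08 → 43 more payments.

55 months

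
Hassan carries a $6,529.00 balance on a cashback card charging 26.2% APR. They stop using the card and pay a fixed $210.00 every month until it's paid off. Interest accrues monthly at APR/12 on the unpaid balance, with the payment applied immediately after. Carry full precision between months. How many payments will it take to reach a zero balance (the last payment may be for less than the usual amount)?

53 months

Monthly rate r = 26.2%/12 = 2.18333% = 0.0218333.
Recurrence: B ← B·(1+r) − $210.00.
Month 1: interest $142.55; balance after payment $6,461.55.
Month 2: interest $141.08; balance after payment $6,392.63.
Closed form: n = −ln(1 − rB₀/P)/ln(1+r) = −ln(0.32119)/ln(1.02183) ≈ 52.583, so the balance reaches zero during payment 53.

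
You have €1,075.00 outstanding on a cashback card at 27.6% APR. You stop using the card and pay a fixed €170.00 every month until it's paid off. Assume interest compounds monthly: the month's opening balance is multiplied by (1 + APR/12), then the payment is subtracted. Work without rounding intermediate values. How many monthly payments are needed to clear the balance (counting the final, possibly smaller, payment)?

Monthly rate r = 27.6%/12 = 2.3% = 0.023.
Recurrence: B ← B·(1+r) − €170.00.
Month 1: interest €24.72; balance after payment €929.72.
Month 2: interest €21.38; balance after payment €781.11.
Closed form: n = −ln(1 − rB₀/P)/ln(1+r) = −ln(0.85456)/ln(1.023) ≈ 6.912, so the balance reaches zero during payment 7.

7 months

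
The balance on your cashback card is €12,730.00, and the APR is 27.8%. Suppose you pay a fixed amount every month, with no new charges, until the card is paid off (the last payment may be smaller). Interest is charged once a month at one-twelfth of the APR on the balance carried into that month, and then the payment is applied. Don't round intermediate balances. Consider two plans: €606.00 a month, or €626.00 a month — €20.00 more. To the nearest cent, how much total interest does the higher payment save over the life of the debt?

Monthly rate r = 27.8%/12 = 2.31667% = 0.0231667.
At €606.00/mo: n = ⌈−ln(1 − rB₀/P)/ln(1+r)⌉ = 30 payments (last €70.40); total interest = total paid − €12,730.00 = €4,914.40.
At €626.00/mo: 28 payments (last €509.51); total interest €4,681.51.
Interest saved = €4,914.40 − €4,681.51 = €232.89.

€232.89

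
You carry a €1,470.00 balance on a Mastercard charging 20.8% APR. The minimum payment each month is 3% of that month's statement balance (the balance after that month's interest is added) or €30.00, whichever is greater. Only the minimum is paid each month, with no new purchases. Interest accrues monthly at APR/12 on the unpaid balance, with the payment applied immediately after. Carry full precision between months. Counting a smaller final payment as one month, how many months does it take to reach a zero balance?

Monthly rate r = 20.8%/12 = 1.73333% = 0.0173333.
While 3% of the post-interest balance exceeds €30.00, each month B ← (B·(1+r))·(1 − 0.03), i.e. B shrinks by the factor (1+r)·0.97 = 0.98681.
This holds for months 1–31. Entering month 32 the balance is €974.10; 3% of the post-interest balance is now below €30.00, so the flat €30.00 minimum applies from here.
From month 32 a fixed €30.00 at rate r clears €974.10 in 49 more payments. Total: 31 + 49 = 80 months.

80 months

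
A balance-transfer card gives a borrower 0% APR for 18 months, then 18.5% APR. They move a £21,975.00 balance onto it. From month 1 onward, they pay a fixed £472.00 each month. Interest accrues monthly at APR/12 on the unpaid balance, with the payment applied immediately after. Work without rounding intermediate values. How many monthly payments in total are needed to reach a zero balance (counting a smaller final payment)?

Promo months 1–18 at r₀ = 0%/12 = 0; months 19+ at r₁ = 18.5%/12 = 0.0154167.
After month 18 (no interest yet): B = £21,975.00 − 18·£472.00 = £13,479.00.
Then at r₁ with £472.00/mo: n₂ = −ln(1 − r₁·B/P)/ln(1+r₁) ≈ 37.93 → 38 more payments.

56 payments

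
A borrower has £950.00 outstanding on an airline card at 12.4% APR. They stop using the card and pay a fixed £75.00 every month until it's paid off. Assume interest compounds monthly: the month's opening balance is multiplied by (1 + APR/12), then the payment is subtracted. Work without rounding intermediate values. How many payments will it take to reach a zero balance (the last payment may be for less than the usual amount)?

Monthly rate r = 12.4%/12 = 1.03333% = 0.0103333.
Recurrence: B ← B·(1+r) − £75.00.
Month 1: interest £9.82; balance after payment £884.82.
Month 2: interest £9.14; balance after payment £818.96.
Closed form: n = −ln(1 − rB₀/P)/ln(1+r) = −ln(0.86911)/ln(1.01033) ≈ 13.646, so the balance reaches zero during payment 14.

14 payments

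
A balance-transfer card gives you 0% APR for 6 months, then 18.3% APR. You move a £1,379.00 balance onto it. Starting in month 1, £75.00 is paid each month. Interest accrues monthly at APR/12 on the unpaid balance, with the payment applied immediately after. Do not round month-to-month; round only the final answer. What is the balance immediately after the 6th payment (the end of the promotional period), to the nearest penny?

£929.00

Promo months 1–6 at r₀ = 0%/12 = 0; months 7+ at r₁ = 18.3%/12 = 0.01525.
After month 6 (no interest yet): B = £1,379.00 − 6·£75.00 = £929.00.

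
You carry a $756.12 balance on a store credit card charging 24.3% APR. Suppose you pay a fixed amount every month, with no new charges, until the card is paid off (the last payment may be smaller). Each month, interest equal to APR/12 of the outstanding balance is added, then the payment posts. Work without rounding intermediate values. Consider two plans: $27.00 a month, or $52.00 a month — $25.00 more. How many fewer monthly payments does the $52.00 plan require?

24 fewer payments

Monthly rate r = 24.3%/12 = 2.025% = 0.02025.
At $27.00/mo: n = ⌈−ln(1 − rB₀/P)/ln(1+r)⌉ = 42 payments (last $20.61); total interest = total paid − $756.12 = $371.49.
At $52.00/mo: 18 payments (last $20.79); total interest $148.67.
Payments saved = 42 − 18 = 24.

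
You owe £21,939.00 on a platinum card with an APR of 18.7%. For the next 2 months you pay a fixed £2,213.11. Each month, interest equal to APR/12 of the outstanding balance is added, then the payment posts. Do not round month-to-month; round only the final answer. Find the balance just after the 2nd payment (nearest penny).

Monthly rate r = 18.7%/12 = 1.55833% = 0.0155833.
Each month: B ← B·(1+r) − £2,213.11.
Month 1: interest £341.88; balance after payment £20,067.77.
Month 2: interest £312.72; balance after payment £18,167.39.

£18,167.39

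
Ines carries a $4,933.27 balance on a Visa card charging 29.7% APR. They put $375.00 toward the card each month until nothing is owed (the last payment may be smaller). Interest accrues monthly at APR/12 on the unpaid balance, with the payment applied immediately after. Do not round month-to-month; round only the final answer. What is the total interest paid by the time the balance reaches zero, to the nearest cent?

Monthly rate r = 29.7%/12 = 2.475% = 0.02475.
Payoff takes n = ⌈−ln(1 − rB₀/P)/ln(1+r)⌉ = ⌈16.112⌉ = 17 payments; the last is $42.59.
Total paid = 16·$375.00 + $42.59 = $6,042.59.
Total interest = total paid − principal = $6,042.59 − $4,933.27 = $1,109.32.

$1,109.32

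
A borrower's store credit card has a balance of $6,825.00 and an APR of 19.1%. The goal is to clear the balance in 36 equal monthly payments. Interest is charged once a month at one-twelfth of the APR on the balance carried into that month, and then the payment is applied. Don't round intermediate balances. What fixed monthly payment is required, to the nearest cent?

$250.52

Monthly rate r = 19.1%/12 = 1.59167% = 0.0159167.
Level-payment amortization: P = B₀·r / (1 − (1+r)^(−n)) = 6825.00·0.0159167 / (1 − 1.01592^(−36)).
Denominator 1 − (1+r)^(−36) = 0.433618666.
P = 108.631 / 0.433618666 ≈ 250.52.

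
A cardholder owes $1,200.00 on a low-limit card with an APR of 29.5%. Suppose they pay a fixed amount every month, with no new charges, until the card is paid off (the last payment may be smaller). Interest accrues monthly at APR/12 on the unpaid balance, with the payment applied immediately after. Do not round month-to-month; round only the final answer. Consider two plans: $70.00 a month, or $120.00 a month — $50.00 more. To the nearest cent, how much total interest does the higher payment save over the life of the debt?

$182.96

Monthly rate r = 29.5%/12 = 2.45833% = 0.0245833.
At $70.00/mo: n = ⌈−ln(1 − rB₀/P)/ln(1+r)⌉ = 23 payments (last $37.40); total interest = total paid − $1,200.00 = $377.40.
At $120.00/mo: 12 payments (last $74.44); total interest $194.44.
Interest saved = $377.40 − $194.44 = $182.96.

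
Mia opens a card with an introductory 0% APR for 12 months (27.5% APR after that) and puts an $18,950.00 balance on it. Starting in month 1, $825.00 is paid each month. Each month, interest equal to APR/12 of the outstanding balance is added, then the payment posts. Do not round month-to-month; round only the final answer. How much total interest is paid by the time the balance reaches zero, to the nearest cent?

Promo months 1–12 at r₀ = 0%/12 = 0; months 13+ at r₁ = 27.5%/12 = 0.0229167.
After month 12 (no interest yet): B = $18,950.00 − 12·$825.00 = $9,050.00.
Then at r₁ with $825.00/mo: n₂ = −ln(1 − r₁·B/P)/ln(1+r₁) ≈ 12.78 → 13 more payments.
Total paid = 24·$825.00 + $643.87 = $20,443.87; interest = $20,443.87 − $18,950.00 = $1,493.87.

$1,493.87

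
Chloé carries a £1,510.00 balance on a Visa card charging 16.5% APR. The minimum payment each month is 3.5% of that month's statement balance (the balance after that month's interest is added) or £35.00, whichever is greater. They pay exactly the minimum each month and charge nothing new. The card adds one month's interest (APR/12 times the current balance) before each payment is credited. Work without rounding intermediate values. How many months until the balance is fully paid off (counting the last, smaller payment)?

Monthly rate r = 16.5%/12 = 1.375% = 0.01375.
While 3.5% of the post-interest balance exceeds £35.00, each month B ← (B·(1+r))·(1 − 0.035), i.e. B shrinks by the factor (1+r)·0.965 = 0.97827.
This holds for months 1–20. Entering month 21 the balance is £973.06; 3.5% of the post-interest balance is now below £35.00, so the flat £35.00 minimum applies from here.
From month 21 a fixed £35.00 at rate r clears £973.06 in 36 more payments. Total: 20 + 36 = 56 months.

56 months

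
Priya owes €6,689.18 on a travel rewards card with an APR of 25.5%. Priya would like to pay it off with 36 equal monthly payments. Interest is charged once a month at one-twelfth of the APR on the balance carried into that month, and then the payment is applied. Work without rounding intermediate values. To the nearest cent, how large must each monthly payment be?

Monthly rate r = 25.5%/12 = 2.125% = 0.02125.
Level-payment amortization: P = B₀·r / (1 − (1+r)^(−n)) = 6689.18·0.02125 / (1 − 1.02125^(−36)).
Denominator 1 − (1+r)^(−36) = 0.530921534.
P = 142.145 / 0.530921534 ≈ 267.73.

€267.73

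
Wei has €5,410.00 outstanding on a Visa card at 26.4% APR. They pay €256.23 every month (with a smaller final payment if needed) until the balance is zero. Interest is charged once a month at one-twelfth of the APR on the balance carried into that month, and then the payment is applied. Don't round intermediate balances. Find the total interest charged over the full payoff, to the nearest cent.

Monthly rate r = 26.4%/12 = 2.2% = 0.022.
Payoff takes n = ⌈−ln(1 − rB₀/P)/ln(1+r)⌉ = ⌈28.700⌉ = 29 payments; the last is €180.04.
Total paid = 28·€256.23 + €180.04 = €7,354.48.
Total interest = total paid − principal = €7,354.48 − €5,410.00 = €1,944.48.

€1,944.48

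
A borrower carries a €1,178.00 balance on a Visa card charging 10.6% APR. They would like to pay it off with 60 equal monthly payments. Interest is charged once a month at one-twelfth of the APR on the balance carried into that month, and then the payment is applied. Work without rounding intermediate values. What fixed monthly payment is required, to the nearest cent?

Monthly rate r = 10.6%/12 = 0.883333% = 0.00883333.
Level-payment amortization: P = B₀·r / (1 − (1+r)^(−n)) = 1178.00·0.00883333 / (1 − 1.00883^(−60)).
Denominator 1 − (1+r)^(−60) = 0.41002367.
P = 10.4057 / 0.41002367 ≈ 25.38.

€25.38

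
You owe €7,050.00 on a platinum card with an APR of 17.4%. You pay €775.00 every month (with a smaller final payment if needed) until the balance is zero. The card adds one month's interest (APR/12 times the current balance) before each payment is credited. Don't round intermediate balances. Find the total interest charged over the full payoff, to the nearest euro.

€566

Monthly rate r = 17.4%/12 = 1.45% = 0.0145.
Payoff takes n = ⌈−ln(1 − rB₀/P)/ln(1+r)⌉ = ⌈9.826⌉ = 10 payments; the last is €640.85.
Total paid = 9·€775.00 + €640.85 = €7,615.85.
Total interest = total paid − principal = €7,615.85 − €7,050.00 = €565.85.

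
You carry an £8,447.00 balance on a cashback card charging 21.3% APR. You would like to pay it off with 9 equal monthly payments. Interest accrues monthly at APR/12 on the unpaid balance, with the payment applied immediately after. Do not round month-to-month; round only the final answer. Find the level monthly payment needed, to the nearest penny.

£1,023.81

Monthly rate r = 21.3%/12 = 1.775% = 0.01775.
Level-payment amortization: P = B₀·r / (1 − (1+r)^(−n)) = 8447.00·0.01775 / (1 − 1.01775^(−9)).
Denominator 1 − (1+r)^(−9) = 0.146447968.
P = 149.934 / 0.146447968 ≈ 1023.81.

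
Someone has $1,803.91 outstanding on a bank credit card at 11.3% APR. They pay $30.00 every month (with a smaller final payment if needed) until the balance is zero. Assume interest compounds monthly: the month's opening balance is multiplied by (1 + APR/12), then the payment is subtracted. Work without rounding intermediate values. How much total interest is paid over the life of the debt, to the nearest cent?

Monthly rate r = 11.3%/12 = 0.941667% = 0.00941667.
Payoff takes n = ⌈−ln(1 − rB₀/P)/ln(1+r)⌉ = ⌈89.114⌉ = 90 payments; the last is $3.45.
Total paid = 89·$30.00 + $3.45 = $2,673.45.
Total interest = total paid − principal = $2,673.45 − $1,803.91 = $869.54.

$869.54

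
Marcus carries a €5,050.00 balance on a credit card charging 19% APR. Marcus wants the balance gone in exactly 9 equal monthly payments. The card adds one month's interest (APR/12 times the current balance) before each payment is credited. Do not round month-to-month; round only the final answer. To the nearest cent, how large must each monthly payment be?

€606.46

Monthly rate r = 19%/12 = 1.58333% = 0.0158333.
Level-payment amortization: P = B₀·r / (1 − (1+r)^(−n)) = 5050.00·0.0158333 / (1 − 1.01583^(−9)).
Denominator 1 − (1+r)^(−9) = 0.131843815.
P = 79.9583 / 0.131843815 ≈ 606.46.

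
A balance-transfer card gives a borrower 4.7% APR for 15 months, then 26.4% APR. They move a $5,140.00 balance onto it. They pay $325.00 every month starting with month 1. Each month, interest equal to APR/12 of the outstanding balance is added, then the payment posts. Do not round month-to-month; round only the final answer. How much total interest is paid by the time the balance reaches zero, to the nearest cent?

Promo months 1–15 at r₀ = 4.7%/12 = 0.00391667; months 16+ at r₁ = 26.4%/12 = 0.022.
After month 15: iterate B ← B·(1+r₀) − $325.00 for 15 months → $439.44.
Then at r₁ with $325.00/mo: n₂ = −ln(1 − r₁·B/P)/ln(1+r₁) ≈ 1.39 → 2 more payments.
Total paid = 16·$325.00 + $126.84 = $5,326.84; interest = $5,326.84 − $5,140.00 = $186.84.

$186.84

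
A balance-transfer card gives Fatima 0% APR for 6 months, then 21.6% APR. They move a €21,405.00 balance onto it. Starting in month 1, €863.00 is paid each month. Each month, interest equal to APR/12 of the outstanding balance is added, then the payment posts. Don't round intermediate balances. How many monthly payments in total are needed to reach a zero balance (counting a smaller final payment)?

Promo months 1–6 at r₀ = 0%/12 = 0; months 7+ at r₁ = 21.6%/12 = 0.018.
After month 6 (no interest yet): B = €21,405.00 − 6·€863.00 = €16,227.00.
Then at r₁ with €863.00/mo: n₂ = −ln(1 − r₁·B/P)/ln(1+r₁) ≈ 23.16 → 24 more payments.

30 months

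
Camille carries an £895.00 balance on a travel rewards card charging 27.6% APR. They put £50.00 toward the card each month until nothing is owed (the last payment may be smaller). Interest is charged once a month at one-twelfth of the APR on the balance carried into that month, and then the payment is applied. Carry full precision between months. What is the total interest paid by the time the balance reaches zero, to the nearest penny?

£271.64

Monthly rate r = 27.6%/12 = 2.3% = 0.023.
Payoff takes n = ⌈−ln(1 − rB₀/P)/ln(1+r)⌉ = ⌈23.330⌉ = 24 payments; the last is £16.64.
Total paid = 23·£50.00 + £16.64 = £1,166.64.
Total interest = total paid − principal = £1,166.64 − £895.00 = £271.64.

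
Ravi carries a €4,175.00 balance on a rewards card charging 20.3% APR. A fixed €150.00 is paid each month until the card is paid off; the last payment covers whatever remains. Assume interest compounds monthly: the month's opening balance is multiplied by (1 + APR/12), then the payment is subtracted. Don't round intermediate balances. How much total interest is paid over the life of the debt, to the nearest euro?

Monthly rate r = 20.3%/12 = 1.69167% = 0.0169167.
Payoff takes n = ⌈−ln(1 − rB₀/P)/ln(1+r)⌉ = ⌈37.942⌉ = 38 payments; the last is €141.32.
Total paid = 37·€150.00 + €141.32 = €5,691.32.
Total interest = total paid − principal = €5,691.32 − €4,175.00 = €1,516.32.

€1,516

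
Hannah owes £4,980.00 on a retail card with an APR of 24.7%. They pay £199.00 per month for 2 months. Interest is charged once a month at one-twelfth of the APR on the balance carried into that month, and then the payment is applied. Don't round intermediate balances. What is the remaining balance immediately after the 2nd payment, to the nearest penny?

£4,785.02

Monthly rate r = 24.7%/12 = 2.05833% = 0.0205833.
Each month: B ← B·(1+r) − £199.00.
Month 1: interest £102.50; balance after payment £4,883.51.
Month 2: interest £100.52; balance after payment £4,785.02.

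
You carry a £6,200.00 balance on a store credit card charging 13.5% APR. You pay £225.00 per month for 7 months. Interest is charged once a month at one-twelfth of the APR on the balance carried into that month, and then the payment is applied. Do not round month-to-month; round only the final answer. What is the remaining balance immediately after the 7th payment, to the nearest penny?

£5,075.88

Monthly rate r = 13.5%/12 = 1.125% = 0.01125.
Each month: B ← B·(1+r) − £225.00.
Month 1: interest £69.75; balance after payment £6,044.75.
Month 2: interest £68.00; balance after payment £5,887.75.
Month 3: interest £66.24; balance after payment £5,728.99.
Month 4: interest £64.45; balance after payment £5,568.44.
Month 5: interest £62.64; balance after payment £5,406.09.
Month 6: interest £60.82; balance after payment £5,241.91.
Month 7: interest £58.97; balance after payment £5,075.88.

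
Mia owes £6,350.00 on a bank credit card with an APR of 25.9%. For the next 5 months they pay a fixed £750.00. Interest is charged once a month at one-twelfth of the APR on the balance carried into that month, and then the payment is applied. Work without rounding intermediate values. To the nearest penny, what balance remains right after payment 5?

Monthly rate r = 25.9%/12 = 2.15833% = 0.0215833.
Each month: B ← B·(1+r) − £750.00.
Month 1: interest £137.05; balance after payment £5,737.05.
Month 2: interest £123.82; balance after payment £5,110.88.
Month 3: interest £110.31; balance after payment £4,471.19.
Month 4: interest £96.50; balance after payment £3,817.69.
Month 5: interest £82.40; balance after payment £3,150.09.

£3,150.09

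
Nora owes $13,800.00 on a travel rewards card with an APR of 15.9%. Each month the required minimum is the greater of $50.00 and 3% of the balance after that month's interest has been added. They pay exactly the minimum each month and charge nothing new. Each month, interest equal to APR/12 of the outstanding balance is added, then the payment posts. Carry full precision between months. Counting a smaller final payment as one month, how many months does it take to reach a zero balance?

Monthly rate r = 15.9%/12 = 1.325% = 0.01325.
While 3% of the post-interest balance exceeds $50.00, each month B ← (B·(1+r))·(1 − 0.03), i.e. B shrinks by the factor (1+r)·0.97 = 0.98285.
This holds for months 1–123. Entering month 124 the balance is $1,644.17; 3% of the post-interest balance is now below $50.00, so the flat $50.00 minimum applies from here.
From month 124 a fixed $50.00 at rate r clears $1,644.17 in 44 more payments. Total: 123 + 44 = 167 months.

167 months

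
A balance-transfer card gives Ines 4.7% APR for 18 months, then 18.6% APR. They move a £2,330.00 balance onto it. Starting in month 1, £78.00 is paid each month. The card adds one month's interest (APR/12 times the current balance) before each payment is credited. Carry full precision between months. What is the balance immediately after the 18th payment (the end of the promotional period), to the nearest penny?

Promo months 1–18 at r₀ = 4.7%/12 = 0.00391667; months 19+ at r₁ = 18.6%/12 = 0.0155.
After month 18: iterate B ← B·(1+r₀) − £78.00 for 18 months → £1,048.12.

£1,048.12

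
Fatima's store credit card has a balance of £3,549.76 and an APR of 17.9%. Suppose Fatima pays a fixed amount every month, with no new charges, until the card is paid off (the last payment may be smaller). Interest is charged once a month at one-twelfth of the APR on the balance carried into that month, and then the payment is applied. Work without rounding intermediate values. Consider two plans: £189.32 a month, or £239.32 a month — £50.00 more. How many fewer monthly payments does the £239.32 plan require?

6 fewer payments

Monthly rate r = 17.9%/12 = 1.49167% = 0.0149167.
At £189.32/mo: n = ⌈−ln(1 − rB₀/P)/ln(1+r)⌉ = 23 payments (last £29.95); total interest = total paid − £3,549.76 = £645.23.
At £239.32/mo: 17 payments (last £212.99); total interest £492.35.
Payments saved = 23 − 17 = 6.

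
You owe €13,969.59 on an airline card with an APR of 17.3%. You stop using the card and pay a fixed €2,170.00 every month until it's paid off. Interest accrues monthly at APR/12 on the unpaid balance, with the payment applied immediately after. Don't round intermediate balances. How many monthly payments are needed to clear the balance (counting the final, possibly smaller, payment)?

7 payments

Monthly rate r = 17.3%/12 = 1.44167% = 0.0144167.
Recurrence: B ← B·(1+r) − €2,170.00.
Month 1: interest €201.39; balance after payment €12,000.98.
Month 2: interest €173.01; balance after payment €10,004.00.
Closed form: n = −ln(1 − rB₀/P)/ln(1+r) = −ln(0.90719)/ln(1.01442) ≈ 6.805, so the balance reaches zero during payment 7.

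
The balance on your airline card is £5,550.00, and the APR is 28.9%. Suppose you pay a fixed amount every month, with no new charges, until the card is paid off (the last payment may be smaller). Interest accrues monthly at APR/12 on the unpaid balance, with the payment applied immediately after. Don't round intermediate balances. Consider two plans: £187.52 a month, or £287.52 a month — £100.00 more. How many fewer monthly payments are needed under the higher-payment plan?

Monthly rate r = 28.9%/12 = 2.40833% = 0.0240833.
At £187.52/mo: n = ⌈−ln(1 − rB₀/P)/ln(1+r)⌉ = 53 payments (last £79.76); total interest = total paid − £5,550.00 = £4,280.80.
At £287.52/mo: 27 payments (last £79.46); total interest £2,004.98.
Payments saved = 53 − 27 = 26.

26 fewer payments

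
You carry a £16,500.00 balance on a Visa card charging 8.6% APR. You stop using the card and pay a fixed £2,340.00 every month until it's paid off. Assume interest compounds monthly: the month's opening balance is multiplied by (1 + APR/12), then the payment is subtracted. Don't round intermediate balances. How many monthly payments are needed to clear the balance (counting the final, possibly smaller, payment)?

8 payments

Monthly rate r = 8.6%/12 = 0.716667% = 0.00716667.
Recurrence: B ← B·(1+r) − £2,340.00.
Month 1: interest £118.25; balance after payment £14,278.25.
Month 2: interest £102.33; balance after payment £12,040.58.
Closed form: n = −ln(1 − rB₀/P)/ln(1+r) = −ln(0.94947)/ln(1.00717) ≈ 7.262, so the balance reaches zero during payment 8.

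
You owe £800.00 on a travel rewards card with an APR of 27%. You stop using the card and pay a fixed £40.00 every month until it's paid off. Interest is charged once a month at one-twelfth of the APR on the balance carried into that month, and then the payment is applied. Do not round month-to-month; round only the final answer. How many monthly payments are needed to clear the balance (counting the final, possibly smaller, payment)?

27 payments

Monthly rate r = 27%/12 = 2.25% = 0.0225.
Recurrence: B ← B·(1+r) − £40.00.
Month 1: interest £18.00; balance after payment £778.00.
Month 2: interest £17.50; balance after payment £755.50.
Closed form: n = −ln(1 − rB₀/P)/ln(1+r) = −ln(0.55)/ln(1.0225) ≈ 26.868, so the balance reaches zero during payment 27.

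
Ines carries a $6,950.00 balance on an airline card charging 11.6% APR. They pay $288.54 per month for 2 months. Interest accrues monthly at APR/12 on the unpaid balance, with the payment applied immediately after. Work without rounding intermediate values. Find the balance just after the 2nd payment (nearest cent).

$6,505.15

Monthly rate r = 11.6%/12 = 0.966667% = 0.00966667.
Each month: B ← B·(1+r) − $288.54.
Month 1: interest $67.18; balance after payment $6,728.64.
Month 2: interest $65.04; balance after payment $6,505.15.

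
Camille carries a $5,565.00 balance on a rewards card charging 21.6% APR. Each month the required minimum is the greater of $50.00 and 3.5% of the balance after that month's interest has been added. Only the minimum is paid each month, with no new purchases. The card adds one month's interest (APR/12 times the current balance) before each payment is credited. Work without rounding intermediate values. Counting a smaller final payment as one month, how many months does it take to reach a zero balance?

Monthly rate r = 21.6%/12 = 1.8% = 0.018.
While 3.5% of the post-interest balance exceeds $50.00, each month B ← (B·(1+r))·(1 − 0.035), i.e. B shrinks by the factor (1+r)·0.965 = 0.98237.
This holds for months 1–78. Entering month 79 the balance is $1,389.70; 3.5% of the post-interest balance is now below $50.00, so the flat $50.00 minimum applies from here.
From month 79 a fixed $50.00 at rate r clears $1,389.70 in 39 more payments. Total: 78 + 39 = 117 months.

117 months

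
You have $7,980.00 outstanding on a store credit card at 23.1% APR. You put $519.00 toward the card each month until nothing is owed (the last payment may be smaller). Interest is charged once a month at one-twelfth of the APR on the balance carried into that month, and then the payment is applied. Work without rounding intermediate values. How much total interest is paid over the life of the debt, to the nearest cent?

$1,574.02

Monthly rate r = 23.1%/12 = 1.925% = 0.01925.
Payoff takes n = ⌈−ln(1 − rB₀/P)/ln(1+r)⌉ = ⌈18.406⌉ = 19 payments; the last is $212.02.
Total paid = 18·$519.00 + $212.02 = $9,554.02.
Total interest = total paid − principal = $9,554.02 − $7,980.00 = $1,574.02.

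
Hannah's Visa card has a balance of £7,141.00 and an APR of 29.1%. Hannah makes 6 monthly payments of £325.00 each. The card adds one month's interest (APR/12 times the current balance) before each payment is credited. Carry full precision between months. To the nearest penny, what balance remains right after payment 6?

Monthly rate r = 29.1%/12 = 2.425% = 0.02425.
Each month: B ← B·(1+r) − £325.00.
Month 1: interest £173.17; balance after payment £6,989.17.
Month 2: interest £169.49; balance after payment £6,833.66.
Month 3: interest £165.72; balance after payment £6,674.37.
Month 4: interest £161.85; balance after payment £6,511.23.
Month 5: interest £157.90; balance after payment £6,344.12.
Month 6: interest £153.84; balance after payment £6,172.97.

£6,172.97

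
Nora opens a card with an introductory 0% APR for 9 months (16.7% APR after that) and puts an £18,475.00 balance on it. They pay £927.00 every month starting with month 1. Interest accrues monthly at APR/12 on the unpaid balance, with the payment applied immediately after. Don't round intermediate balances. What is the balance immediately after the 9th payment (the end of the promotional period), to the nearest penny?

Promo months 1–9 at r₀ = 0%/12 = 0; months 10+ at r₁ = 16.7%/12 = 0.0139167.
After month 9 (no interest yet): B = £18,475.00 − 9·£927.00 = £10,132.00.

£10,132.00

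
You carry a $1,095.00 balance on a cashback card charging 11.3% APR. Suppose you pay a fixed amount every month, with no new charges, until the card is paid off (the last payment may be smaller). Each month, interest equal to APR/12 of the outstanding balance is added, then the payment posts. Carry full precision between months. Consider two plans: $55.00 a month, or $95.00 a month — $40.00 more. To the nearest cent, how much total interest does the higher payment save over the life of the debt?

$53.69

Monthly rate r = 11.3%/12 = 0.941667% = 0.00941667.
At $55.00/mo: n = ⌈−ln(1 − rB₀/P)/ln(1+r)⌉ = 23 payments (last $8.33); total interest = total paid − $1,095.00 = $123.33.
At $95.00/mo: 13 payments (last $24.64); total interest $69.64.
Interest saved = $123.33 − $69.64 = $53.69.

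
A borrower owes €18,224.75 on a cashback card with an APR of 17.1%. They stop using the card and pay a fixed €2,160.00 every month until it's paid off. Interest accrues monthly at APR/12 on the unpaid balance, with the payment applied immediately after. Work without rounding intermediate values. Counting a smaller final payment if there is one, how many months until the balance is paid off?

10 months

Monthly rate r = 17.1%/12 = 1.425% = 0.01425.
Recurrence: B ← B·(1+r) − €2,160.00.
Month 1: interest €259.70; balance after payment €16,324.45.
Month 2: interest €232.62; balance after payment €14,397.08.
Closed form: n = −ln(1 − rB₀/P)/ln(1+r) = −ln(0.87977)/ln(1.01425) ≈ 9.053, so the balance reaches zero during payment 10.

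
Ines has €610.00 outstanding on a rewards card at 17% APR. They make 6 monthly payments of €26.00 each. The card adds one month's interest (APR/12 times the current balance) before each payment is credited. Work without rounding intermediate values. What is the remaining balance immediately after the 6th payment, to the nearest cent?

€502.09

Monthly rate r = 17%/12 = 1.41667% = 0.0141667.
Each month: B ← B·(1+r) − €26.00.
Month 1: interest €8.64; balance after payment €592.64.
Month 2: interest €8.40; balance after payment €575.04.
Month 3: interest €8.15; balance after payment €557.18.
Month 4: interest €7.89; balance after payment €539.08.
Month 5: interest €7.64; balance after payment €520.71.
Month 6: interest €7.38; balance after payment €502.09.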